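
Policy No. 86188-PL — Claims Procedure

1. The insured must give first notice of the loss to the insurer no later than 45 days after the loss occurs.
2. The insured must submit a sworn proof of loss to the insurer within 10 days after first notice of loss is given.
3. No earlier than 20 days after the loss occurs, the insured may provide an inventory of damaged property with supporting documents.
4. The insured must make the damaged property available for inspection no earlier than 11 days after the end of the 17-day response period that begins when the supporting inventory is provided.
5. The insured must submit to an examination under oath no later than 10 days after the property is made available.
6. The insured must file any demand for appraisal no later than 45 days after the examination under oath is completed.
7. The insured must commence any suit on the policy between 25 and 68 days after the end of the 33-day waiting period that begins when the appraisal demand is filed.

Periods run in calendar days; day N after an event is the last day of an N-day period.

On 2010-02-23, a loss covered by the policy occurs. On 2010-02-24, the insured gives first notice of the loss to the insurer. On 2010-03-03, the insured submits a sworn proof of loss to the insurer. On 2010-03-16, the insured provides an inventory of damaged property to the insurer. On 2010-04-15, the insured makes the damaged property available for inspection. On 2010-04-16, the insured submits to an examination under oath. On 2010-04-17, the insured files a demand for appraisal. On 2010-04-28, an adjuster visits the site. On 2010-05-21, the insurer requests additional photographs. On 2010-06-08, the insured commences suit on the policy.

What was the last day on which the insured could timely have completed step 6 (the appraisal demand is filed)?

2010-05-31

Step 6 runs from 2010-04-16, when the examination under oath is completed. 45 days after 2010-04-16 is 2010-05-31.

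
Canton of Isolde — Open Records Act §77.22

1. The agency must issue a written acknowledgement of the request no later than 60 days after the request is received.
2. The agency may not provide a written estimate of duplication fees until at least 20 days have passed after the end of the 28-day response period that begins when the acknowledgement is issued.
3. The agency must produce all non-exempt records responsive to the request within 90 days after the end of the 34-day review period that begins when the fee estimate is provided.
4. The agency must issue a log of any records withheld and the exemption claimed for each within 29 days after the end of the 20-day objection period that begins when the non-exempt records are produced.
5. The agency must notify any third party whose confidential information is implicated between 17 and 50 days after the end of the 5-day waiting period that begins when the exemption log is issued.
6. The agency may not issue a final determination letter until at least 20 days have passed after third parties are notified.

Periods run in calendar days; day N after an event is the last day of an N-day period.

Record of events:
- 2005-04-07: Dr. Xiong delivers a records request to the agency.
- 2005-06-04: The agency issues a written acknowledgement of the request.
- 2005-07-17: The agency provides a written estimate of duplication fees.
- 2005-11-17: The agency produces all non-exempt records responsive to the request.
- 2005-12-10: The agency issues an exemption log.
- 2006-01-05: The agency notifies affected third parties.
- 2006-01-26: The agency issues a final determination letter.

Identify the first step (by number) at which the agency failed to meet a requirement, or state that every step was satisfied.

Step 2

Step 1 — counting 60 days from 2005-04-07 (when the request is received) gives a deadline of 2005-06-06; done 2005-06-04 — timely.
Step 2 — must wait 20 days from 2005-07-02 (end of the 28-day response period, which began when the acknowledgement is issued on 2005-06-04), so not before 2005-07-22; 2005-07-17 is 5 days before the earliest permitted date.
No need to go further; step 2 was not satisfied.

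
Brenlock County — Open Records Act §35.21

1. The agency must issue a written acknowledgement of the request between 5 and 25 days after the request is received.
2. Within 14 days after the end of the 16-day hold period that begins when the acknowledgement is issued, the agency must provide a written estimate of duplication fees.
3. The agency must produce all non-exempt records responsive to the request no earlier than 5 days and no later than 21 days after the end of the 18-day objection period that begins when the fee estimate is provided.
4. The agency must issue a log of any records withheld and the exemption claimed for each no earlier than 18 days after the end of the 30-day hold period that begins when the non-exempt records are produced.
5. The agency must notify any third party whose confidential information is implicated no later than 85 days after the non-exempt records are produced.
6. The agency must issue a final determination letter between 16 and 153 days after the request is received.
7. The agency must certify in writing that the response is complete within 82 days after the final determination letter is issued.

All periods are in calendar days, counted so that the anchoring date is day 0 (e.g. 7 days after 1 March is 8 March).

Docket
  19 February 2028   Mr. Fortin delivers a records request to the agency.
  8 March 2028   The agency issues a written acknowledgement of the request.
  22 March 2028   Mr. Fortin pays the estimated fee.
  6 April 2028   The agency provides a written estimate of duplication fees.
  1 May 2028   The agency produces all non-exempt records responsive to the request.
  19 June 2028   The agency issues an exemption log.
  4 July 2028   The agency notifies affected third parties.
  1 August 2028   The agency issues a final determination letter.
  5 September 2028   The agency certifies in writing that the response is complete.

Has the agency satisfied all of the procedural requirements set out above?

Step 1: the window is 5–25 days after 19 February 2028 (when the request is received), so 24 February 2028 through 15 March 2028; done 8 March 2028, which is between those dates.
Step 2: 14 days after 24 March 2028 (end of the 16-day hold period, which began when the acknowledgement is issued on 8 March 2028) is 7 April 2028; completed 6 April 2028, before the deadline.
Step 3: the window is 5–21 days after 24 April 2028 (end of the 18-day objection period, which began when the fee estimate is provided on 6 April 2028), so 29 April 2028 through 15 May 2028; done 1 May 2028, which is between those dates.
Step 4: the earliest permitted date is 18 days after 31 May 2028 (end of the 30-day hold period, which began when the non-exempt records are produced on 1 May 2028), i.e. 18 June 2028; done 19 June 2028, after the minimum wait.
Step 5: 85 days after 1 May 2028 (when the non-exempt records are produced) is 25 July 2028; completed 4 July 2028, before the deadline.
Step 6: the window is 16–153 days after 19 February 2028 (when the request is received), so 6 March 2028 through 21 July 2028; done 1 August 2028 — 11 days after the window closed.

No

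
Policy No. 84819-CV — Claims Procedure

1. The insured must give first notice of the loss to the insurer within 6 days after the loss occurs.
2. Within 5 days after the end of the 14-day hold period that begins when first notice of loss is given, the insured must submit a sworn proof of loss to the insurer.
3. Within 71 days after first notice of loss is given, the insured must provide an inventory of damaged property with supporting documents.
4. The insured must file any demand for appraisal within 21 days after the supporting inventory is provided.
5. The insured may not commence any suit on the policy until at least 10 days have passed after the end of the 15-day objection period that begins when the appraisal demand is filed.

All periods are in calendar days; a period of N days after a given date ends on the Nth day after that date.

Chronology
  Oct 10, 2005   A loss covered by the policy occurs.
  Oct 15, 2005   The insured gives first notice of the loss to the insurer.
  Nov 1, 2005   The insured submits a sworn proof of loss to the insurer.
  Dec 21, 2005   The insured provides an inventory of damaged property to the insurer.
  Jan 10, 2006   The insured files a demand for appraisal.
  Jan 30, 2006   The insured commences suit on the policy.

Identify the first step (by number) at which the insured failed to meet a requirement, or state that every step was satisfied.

(1) due by Oct 10, 2005 + 6 days = Oct 16, 2005; done Oct 15, 2005 — timely.
(2) due by Oct 29, 2005 + 5 days = Nov 3, 2005; done Nov 1, 2005 — timely.
(3) due by Oct 15, 2005 + 71 days = Dec 25, 2005; completed Dec 21, 2005, before the deadline.
(4) due by Dec 21, 2005 + 21 days = Jan 11, 2006; Jan 10, 2006 is within that limit.
(5) permitted from Jan 25, 2006 + 10 days = Feb 4, 2006 onward; Jan 30, 2006 is 5 days before the earliest permitted date.

Step 5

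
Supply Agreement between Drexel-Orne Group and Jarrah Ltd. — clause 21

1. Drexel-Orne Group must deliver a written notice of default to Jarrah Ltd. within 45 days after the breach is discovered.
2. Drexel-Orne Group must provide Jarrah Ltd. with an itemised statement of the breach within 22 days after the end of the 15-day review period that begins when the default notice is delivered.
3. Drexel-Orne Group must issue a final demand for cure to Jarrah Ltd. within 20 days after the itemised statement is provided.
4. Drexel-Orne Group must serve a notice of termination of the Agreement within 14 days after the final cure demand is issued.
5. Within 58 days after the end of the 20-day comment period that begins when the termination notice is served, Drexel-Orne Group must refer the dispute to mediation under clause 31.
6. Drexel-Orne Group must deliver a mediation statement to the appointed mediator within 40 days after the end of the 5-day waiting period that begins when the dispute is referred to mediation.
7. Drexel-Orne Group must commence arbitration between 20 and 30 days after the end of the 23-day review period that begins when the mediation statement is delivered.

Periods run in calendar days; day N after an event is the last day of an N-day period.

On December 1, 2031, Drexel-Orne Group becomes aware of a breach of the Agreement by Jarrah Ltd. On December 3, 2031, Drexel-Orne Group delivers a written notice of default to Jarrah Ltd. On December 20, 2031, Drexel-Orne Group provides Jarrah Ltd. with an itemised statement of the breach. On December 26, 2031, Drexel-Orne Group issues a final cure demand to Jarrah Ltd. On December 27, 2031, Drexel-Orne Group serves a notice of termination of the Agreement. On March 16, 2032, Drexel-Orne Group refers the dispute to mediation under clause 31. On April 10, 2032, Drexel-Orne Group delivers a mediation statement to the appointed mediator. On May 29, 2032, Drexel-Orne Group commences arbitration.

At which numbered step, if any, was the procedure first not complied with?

Step 1: 45 days after December 1, 2031 (when the breach is discovered) is January 15, 2032; completed December 3, 2031, before the deadline.
Step 2: 22 days after December 18, 2031 (end of the 15-day review period, which began when the default notice is delivered on December 3, 2031) is January 9, 2032; done December 20, 2031 — timely.
Step 3: 20 days after December 20, 2031 (when the itemised statement is provided) is January 9, 2032; December 26, 2031 is within that limit.
Step 4: 14 days after December 26, 2031 (when the final cure demand is issued) is January 9, 2032; completed December 27, 2031, before the deadline.
Step 5: 58 days after January 16, 2032 (end of the 20-day comment period, which began when the termination notice is served on December 27, 2031) is March 14, 2032; March 16, 2032 misses that deadline by 2 days.
Later steps need not be reached.

Step 5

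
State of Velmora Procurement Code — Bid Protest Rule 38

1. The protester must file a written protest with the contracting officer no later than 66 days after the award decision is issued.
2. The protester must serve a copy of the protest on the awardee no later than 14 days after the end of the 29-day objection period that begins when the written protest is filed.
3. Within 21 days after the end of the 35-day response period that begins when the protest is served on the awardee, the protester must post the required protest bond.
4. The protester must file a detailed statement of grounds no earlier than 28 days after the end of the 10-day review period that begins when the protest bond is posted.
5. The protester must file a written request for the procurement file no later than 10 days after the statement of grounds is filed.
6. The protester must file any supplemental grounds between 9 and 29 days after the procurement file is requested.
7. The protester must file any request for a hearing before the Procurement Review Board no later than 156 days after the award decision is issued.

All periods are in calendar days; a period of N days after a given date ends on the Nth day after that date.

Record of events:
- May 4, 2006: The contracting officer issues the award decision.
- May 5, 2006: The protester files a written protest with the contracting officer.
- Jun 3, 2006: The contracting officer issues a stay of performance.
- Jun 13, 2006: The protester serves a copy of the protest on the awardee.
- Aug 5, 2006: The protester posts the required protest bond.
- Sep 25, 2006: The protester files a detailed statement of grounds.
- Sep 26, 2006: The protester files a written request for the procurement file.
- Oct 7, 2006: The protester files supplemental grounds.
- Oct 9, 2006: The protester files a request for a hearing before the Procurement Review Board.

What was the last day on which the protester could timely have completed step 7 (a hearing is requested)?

Oct 7, 2006

Step 7 runs from May 4, 2006, when the award decision is issued. 156 days after May 4, 2006 is Oct 7, 2006.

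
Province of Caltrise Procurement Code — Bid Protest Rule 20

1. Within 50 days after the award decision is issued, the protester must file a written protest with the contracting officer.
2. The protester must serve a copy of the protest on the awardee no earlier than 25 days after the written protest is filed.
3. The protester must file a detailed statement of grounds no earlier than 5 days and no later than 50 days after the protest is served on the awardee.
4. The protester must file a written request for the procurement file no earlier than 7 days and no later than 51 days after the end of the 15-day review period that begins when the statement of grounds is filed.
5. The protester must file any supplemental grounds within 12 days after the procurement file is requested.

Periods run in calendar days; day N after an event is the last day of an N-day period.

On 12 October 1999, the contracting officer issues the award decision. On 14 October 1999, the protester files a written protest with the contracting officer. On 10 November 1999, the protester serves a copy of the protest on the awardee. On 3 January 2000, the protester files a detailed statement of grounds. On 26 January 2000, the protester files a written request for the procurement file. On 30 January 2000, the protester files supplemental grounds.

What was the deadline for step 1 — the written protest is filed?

Step 1 runs from 12 October 1999, when the award decision is issued. 50 days after 12 October 1999 is 1 December 1999.

1 December 1999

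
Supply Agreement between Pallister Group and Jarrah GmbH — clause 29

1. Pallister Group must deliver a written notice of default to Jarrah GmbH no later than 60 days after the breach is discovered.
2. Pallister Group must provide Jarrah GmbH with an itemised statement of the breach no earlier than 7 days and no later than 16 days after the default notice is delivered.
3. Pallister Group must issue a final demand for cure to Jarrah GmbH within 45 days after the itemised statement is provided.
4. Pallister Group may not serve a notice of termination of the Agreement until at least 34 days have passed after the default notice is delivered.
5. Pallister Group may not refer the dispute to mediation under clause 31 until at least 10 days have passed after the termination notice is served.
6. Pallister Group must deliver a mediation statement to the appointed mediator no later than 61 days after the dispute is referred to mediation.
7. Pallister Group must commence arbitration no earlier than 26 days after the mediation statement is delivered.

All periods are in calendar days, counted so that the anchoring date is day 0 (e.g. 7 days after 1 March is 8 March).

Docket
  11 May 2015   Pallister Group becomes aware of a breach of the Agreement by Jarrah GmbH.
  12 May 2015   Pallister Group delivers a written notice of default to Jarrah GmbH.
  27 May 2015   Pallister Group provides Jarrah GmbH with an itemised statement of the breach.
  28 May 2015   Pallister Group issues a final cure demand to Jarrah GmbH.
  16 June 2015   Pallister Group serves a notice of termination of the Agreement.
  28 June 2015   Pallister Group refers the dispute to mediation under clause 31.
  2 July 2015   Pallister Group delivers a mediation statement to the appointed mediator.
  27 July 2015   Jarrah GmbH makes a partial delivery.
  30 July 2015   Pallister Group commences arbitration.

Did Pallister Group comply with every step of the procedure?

(1) due by 11 May 2015 + 60 days = 10 July 2015; 12 May 2015 is within that limit.
(2) the permitted window runs from 12 May 2015 + 7 = 19 May 2015 to 12 May 2015 + 16 = 28 May 2015; done 27 May 2015 — within the window.
(3) due by 27 May 2015 + 45 days = 11 July 2015; done 28 May 2015 — timely.
(4) permitted from 12 May 2015 + 34 days = 15 June 2015 onward; done 16 June 2015 — permitted.
(5) permitted from 16 June 2015 + 10 days = 26 June 2015 onward; 28 June 2015 is on or after that date.
(6) due by 28 June 2015 + 61 days = 28 August 2015; 2 July 2015 is within that limit.
(7) permitted from 2 July 2015 + 26 days = 28 July 2015 onward; 30 July 2015 is on or after that date.

Yes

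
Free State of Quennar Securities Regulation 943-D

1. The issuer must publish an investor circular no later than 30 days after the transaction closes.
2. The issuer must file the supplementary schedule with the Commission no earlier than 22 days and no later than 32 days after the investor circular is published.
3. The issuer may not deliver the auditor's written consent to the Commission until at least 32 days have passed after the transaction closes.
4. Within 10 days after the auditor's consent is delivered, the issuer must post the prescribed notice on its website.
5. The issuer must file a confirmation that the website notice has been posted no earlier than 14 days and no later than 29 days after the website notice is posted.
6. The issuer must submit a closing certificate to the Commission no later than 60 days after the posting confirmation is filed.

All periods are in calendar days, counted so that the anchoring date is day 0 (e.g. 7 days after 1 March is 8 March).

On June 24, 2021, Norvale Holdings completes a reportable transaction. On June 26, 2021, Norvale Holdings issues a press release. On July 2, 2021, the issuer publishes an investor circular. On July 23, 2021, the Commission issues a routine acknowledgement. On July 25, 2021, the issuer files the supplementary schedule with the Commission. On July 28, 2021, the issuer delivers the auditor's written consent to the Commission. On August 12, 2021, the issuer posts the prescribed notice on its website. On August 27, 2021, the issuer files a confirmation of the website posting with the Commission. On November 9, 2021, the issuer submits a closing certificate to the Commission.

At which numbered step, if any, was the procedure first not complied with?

Step 4

Step 1 — counting 30 days from June 24, 2021 (when the transaction closes) gives a deadline of July 24, 2021; done July 2, 2021 — timely.
Step 2 — 22 and 32 days from July 2, 2021 (when the investor circular is published) are July 24, 2021 and August 3, 2021 respectively; done July 25, 2021, which is between those dates.
Step 3 — must wait 32 days from June 24, 2021 (when the transaction closes), so not before July 26, 2021; July 28, 2021 is on or after that date.
Step 4 — counting 10 days from July 28, 2021 (when the auditor's consent is delivered) gives a deadline of August 7, 2021; not done until August 12, 2021, 5 days after the deadline.
The analysis stops there.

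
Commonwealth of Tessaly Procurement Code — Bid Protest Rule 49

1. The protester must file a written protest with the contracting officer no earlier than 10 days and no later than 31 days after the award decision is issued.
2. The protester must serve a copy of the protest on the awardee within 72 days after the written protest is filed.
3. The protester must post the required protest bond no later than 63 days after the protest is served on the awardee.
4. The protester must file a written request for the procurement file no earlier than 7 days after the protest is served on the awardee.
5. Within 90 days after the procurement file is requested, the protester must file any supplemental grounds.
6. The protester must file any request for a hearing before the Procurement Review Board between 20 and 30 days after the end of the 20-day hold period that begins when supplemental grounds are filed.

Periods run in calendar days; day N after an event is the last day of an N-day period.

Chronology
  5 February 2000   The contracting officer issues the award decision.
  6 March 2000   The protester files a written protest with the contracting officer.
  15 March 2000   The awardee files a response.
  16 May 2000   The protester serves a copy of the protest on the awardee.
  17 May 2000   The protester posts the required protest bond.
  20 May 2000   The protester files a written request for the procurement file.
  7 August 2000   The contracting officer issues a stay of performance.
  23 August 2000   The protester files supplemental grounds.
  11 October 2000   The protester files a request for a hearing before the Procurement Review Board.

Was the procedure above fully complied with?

No

(1) the permitted window runs from 5 February 2000 + 10 = 15 February 2000 to 5 February 2000 + 31 = 7 March 2000; 6 March 2000 falls inside that range.
(2) due by 6 March 2000 + 72 days = 17 May 2000; completed 16 May 2000, before the deadline.
(3) due by 16 May 2000 + 63 days = 18 July 2000; done 17 May 2000 — timely.
(4) permitted from 16 May 2000 + 7 days = 23 May 2000 onward; done 20 May 2000 — 3 days too early.
The analysis stops there.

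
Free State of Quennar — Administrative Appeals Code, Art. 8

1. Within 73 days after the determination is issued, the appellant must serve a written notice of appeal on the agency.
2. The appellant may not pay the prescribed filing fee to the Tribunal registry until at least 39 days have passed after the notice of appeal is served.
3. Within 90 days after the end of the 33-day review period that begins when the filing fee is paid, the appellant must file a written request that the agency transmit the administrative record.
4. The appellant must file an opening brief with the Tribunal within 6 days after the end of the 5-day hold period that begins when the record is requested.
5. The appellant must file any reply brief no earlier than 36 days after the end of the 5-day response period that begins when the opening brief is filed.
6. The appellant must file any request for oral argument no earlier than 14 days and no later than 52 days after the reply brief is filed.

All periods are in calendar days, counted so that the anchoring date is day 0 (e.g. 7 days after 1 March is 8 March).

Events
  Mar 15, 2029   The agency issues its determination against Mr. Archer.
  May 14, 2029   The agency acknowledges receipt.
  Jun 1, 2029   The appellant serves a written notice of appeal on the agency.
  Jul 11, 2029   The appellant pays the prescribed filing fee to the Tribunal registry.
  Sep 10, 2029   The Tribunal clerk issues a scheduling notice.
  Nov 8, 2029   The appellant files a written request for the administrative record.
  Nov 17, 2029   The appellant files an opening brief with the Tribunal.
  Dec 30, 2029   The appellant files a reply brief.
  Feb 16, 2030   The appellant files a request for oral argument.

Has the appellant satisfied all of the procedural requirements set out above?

No

Step 1 — counting 73 days from Mar 15, 2029 (when the determination is issued) gives a deadline of May 27, 2029; not done until Jun 1, 2029, 5 days after the deadline.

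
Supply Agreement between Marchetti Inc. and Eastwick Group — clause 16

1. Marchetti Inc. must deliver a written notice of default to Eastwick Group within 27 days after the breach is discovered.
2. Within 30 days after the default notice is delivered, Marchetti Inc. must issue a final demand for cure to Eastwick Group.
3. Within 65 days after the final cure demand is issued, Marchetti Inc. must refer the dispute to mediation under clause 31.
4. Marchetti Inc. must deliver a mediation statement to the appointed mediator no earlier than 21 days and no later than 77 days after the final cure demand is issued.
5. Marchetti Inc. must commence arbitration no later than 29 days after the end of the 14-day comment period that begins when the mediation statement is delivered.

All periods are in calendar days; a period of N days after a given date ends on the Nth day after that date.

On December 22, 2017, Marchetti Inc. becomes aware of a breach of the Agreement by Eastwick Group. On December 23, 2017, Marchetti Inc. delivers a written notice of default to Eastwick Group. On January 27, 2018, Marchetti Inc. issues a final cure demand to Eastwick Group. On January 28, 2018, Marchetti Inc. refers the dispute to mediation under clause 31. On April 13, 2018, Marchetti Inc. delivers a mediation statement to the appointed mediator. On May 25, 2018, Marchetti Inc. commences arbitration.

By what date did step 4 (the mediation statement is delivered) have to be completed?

Step 4 runs from January 27, 2018, when the final cure demand is issued. The window is 21–77 days after January 27, 2018; it closes on April 14, 2018.

April 14, 2018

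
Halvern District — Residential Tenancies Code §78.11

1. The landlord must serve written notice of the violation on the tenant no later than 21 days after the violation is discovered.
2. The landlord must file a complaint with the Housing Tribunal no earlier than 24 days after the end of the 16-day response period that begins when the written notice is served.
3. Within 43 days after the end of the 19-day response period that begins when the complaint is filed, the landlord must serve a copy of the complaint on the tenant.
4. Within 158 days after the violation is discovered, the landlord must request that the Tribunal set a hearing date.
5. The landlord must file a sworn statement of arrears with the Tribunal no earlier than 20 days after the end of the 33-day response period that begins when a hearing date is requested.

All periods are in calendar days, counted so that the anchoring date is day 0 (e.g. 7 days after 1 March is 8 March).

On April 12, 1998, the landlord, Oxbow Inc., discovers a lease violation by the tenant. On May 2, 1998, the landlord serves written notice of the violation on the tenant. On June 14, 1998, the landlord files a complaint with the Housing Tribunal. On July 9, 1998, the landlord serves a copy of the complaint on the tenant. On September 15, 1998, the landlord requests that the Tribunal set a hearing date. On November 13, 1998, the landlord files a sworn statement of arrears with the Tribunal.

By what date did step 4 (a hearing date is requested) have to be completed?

Step 4 runs from April 12, 1998, when the violation is discovered. 158 days after April 12, 1998 is September 17, 1998.

September 17, 1998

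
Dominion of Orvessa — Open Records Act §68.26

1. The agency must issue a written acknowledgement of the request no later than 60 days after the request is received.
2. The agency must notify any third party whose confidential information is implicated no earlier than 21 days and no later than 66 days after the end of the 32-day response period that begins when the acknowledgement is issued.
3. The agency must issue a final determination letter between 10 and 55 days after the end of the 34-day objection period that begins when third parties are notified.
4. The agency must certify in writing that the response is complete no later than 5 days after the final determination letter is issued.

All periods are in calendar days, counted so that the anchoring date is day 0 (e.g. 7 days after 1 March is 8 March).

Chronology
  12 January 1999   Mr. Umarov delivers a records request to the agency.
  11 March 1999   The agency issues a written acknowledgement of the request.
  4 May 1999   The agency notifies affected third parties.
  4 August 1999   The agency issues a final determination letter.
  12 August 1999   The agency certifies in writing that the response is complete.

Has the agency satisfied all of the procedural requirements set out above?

Step 1 — counting 60 days from 12 January 1999 (when the request is received) gives a deadline of 13 March 1999; done 11 March 1999 — timely.
Step 2 — 21 and 66 days from 12 April 1999 (end of the 32-day response period, which began when the acknowledgement is issued on 11 March 1999) are 3 May 1999 and 17 June 1999 respectively; done 4 May 1999 — within the window.
Step 3 — 10 and 55 days from 7 June 1999 (end of the 34-day objection period, which began when third parties are notified on 4 May 1999) are 17 June 1999 and 1 August 1999 respectively; 4 August 1999 is 3 days past the end of the window.

No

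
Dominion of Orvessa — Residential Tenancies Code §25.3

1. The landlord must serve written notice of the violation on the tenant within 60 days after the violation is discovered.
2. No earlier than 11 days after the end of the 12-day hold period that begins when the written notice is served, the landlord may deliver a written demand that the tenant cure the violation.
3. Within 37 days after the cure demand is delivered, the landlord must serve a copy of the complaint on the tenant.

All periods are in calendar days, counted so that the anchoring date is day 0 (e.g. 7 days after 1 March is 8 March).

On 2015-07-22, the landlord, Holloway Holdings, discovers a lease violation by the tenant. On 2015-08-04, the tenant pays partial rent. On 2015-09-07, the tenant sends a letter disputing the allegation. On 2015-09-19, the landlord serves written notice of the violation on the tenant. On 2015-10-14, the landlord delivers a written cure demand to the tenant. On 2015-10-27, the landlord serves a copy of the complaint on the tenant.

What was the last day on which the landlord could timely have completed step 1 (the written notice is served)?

Step 1 runs from 2015-07-22, when the violation is discovered. 60 days after 2015-07-22 is 2015-09-20.

2015-09-20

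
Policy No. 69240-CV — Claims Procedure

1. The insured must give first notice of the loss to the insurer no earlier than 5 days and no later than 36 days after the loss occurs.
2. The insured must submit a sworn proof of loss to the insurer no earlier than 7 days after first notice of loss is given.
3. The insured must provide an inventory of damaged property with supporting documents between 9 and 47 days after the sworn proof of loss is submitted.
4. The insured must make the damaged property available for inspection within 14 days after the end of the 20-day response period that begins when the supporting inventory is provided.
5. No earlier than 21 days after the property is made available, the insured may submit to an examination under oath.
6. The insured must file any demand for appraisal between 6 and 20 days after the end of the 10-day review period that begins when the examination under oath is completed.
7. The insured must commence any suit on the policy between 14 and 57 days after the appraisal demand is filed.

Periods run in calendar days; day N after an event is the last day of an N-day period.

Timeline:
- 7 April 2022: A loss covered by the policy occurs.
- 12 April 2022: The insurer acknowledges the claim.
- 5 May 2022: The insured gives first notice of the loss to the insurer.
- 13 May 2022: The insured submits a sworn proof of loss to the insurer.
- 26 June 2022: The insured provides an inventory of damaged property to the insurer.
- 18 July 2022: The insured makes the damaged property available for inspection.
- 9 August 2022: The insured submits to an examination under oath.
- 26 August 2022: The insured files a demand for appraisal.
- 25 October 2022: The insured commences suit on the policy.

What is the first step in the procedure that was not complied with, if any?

Step 1: the window is 5–36 days after 7 April 2022 (when the loss occurs), so 12 April 2022 through 13 May 2022; 5 May 2022 falls inside that range.
Step 2: the earliest permitted date is 7 days after 5 May 2022 (when first notice of loss is given), i.e. 12 May 2022; done 13 May 2022, after the minimum wait.
Step 3: the window is 9–47 days after 13 May 2022 (when the sworn proof of loss is submitted), so 22 May 2022 through 29 June 2022; done 26 June 2022, which is between those dates.
Step 4: 14 days after 16 July 2022 (end of the 20-day response period, which began when the supporting inventory is provided on 26 June 2022) is 30 July 2022; completed 18 July 2022, before the deadline.
Step 5: the earliest permitted date is 21 days after 18 July 2022 (when the property is made available), i.e. 8 August 2022; 9 August 2022 is on or after that date.
Step 6: the window is 6–20 days after 19 August 2022 (end of the 10-day review period, which began when the examination under oath is completed on 9 August 2022), so 25 August 2022 through 8 September 2022; done 26 August 2022 — within the window.
Step 7: the window is 14–57 days after 26 August 2022 (when the appraisal demand is filed), so 9 September 2022 through 22 October 2022; done 25 October 2022 — 3 days after the window closed.

Step 7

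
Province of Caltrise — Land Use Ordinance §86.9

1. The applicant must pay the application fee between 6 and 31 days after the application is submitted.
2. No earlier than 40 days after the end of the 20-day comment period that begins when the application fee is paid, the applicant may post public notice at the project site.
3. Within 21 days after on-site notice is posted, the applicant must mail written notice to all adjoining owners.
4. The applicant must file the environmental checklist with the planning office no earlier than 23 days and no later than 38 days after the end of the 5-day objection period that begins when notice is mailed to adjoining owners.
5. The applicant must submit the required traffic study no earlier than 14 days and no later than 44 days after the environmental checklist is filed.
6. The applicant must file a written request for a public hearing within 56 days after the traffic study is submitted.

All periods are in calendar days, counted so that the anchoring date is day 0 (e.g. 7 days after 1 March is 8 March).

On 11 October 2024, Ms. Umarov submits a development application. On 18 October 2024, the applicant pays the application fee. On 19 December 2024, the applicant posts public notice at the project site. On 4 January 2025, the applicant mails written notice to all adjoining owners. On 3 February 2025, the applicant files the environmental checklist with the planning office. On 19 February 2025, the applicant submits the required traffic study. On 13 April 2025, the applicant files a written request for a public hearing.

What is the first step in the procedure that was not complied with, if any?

None — every step was satisfied

Step 1: the window is 6–31 days after 11 October 2024 (when the application is submitted), so 17 October 2024 through 11 November 2024; 18 October 2024 falls inside that range.
Step 2: the earliest permitted date is 40 days after 7 November 2024 (end of the 20-day comment period, which began when the application fee is paid on 18 October 2024), i.e. 17 December 2024; done 19 December 2024 — permitted.
Step 3: 21 days after 19 December 2024 (when on-site notice is posted) is 9 January 2025; done 4 January 2025 — timely.
Step 4: the window is 23–38 days after 9 January 2025 (end of the 5-day objection period, which began when notice is mailed to adjoining owners on 4 January 2025), so 1 February 2025 through 16 February 2025; 3 February 2025 falls inside that range.
Step 5: the window is 14–44 days after 3 February 2025 (when the environmental checklist is filed), so 17 February 2025 through 19 March 2025; done 19 February 2025 — within the window.
Step 6: 56 days after 19 February 2025 (when the traffic study is submitted) is 16 April 2025; done 13 April 2025 — timely.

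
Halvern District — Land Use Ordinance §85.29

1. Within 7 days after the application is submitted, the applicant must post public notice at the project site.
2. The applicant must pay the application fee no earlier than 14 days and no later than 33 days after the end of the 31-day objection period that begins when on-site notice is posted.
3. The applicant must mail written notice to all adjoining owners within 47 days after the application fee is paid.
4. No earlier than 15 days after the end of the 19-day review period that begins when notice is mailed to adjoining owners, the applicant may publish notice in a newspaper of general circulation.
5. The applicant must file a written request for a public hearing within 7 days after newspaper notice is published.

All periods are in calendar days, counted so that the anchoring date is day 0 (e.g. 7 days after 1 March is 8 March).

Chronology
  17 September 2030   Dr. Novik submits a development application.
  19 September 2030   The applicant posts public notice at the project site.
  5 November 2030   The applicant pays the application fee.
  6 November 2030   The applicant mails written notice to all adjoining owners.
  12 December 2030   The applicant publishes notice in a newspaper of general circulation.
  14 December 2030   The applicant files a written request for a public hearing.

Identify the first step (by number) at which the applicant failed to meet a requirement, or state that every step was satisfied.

None — every step was satisfied

Step 1: 7 days after 17 September 2030 (when the application is submitted) is 24 September 2030; 19 September 2030 is within that limit.
Step 2: the window is 14–33 days after 20 October 2030 (end of the 31-day objection period, which began when on-site notice is posted on 19 September 2030), so 3 November 2030 through 22 November 2030; 5 November 2030 falls inside that range.
Step 3: 47 days after 5 November 2030 (when the application fee is paid) is 22 December 2030; completed 6 November 2030, before the deadline.
Step 4: the earliest permitted date is 15 days after 25 November 2030 (end of the 19-day review period, which began when notice is mailed to adjoining owners on 6 November 2030), i.e. 10 December 2030; 12 December 2030 is on or after that date.
Step 5: 7 days after 12 December 2030 (when newspaper notice is published) is 19 December 2030; done 14 December 2030 — timely.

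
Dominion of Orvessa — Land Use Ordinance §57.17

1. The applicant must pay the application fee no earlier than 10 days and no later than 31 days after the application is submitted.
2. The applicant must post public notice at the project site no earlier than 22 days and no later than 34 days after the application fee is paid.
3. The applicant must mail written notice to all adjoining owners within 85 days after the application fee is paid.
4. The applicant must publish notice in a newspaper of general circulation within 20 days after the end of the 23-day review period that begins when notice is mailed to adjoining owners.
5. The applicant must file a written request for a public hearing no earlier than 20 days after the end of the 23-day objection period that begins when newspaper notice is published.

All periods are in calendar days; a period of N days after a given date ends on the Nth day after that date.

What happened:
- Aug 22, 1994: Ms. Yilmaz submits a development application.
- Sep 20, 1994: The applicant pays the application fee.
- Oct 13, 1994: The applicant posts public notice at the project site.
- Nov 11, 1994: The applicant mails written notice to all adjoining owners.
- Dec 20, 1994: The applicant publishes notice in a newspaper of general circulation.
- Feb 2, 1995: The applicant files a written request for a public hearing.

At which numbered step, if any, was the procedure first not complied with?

Step 1: the window is 10–31 days after Aug 22, 1994 (when the application is submitted), so Sep 1, 1994 through Sep 22, 1994; done Sep 20, 1994 — within the window.
Step 2: the window is 22–34 days after Sep 20, 1994 (when the application fee is paid), so Oct 12, 1994 through Oct 24, 1994; Oct 13, 1994 falls inside that range.
Step 3: 85 days after Sep 20, 1994 (when the application fee is paid) is Dec 14, 1994; completed Nov 11, 1994, before the deadline.
Step 4: 20 days after Dec 4, 1994 (end of the 23-day review period, which began when notice is mailed to adjoining owners on Nov 11, 1994) is Dec 24, 1994; done Dec 20, 1994 — timely.
Step 5: the earliest permitted date is 20 days after Jan 12, 1995 (end of the 23-day objection period, which began when newspaper notice is published on Dec 20, 1994), i.e. Feb 1, 1995; done Feb 2, 1995, after the minimum wait.

None — every step was satisfied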